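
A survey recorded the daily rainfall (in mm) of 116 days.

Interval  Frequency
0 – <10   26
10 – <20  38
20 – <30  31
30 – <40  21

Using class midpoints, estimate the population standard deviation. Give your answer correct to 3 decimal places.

10.254

Midpoints: 5, 15, 25, 35
n = 116, Σfm = 2210, mean = 19.0517
Σfm² = 54300
Σf(m − x̄)² = Σfm² − (Σfm)²/n = 54300 − 2210²/116 = 12195.6897
Population variance = 12195.6897 / 116 = 105.1353
Standard deviation = √105.1353 = 10.2535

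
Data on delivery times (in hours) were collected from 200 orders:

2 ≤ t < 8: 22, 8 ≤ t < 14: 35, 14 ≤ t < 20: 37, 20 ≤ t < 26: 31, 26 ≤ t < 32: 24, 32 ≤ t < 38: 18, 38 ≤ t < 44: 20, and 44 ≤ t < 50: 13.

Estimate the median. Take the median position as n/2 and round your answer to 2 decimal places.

Cumulative frequencies: 22, 57, 94, 125, 149, 167, 187, 200
n = 200; position = n/2 = 100.
This falls in the class 20 ≤ t < 26: L = 20, F = 94, f = 31, h = 6.
Median ≈ 20 + ((100 − 94) / 31) × 6 = 21.1613

21.16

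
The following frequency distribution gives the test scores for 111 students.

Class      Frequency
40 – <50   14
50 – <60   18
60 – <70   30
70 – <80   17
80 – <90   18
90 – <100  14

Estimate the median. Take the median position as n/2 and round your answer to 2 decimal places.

67.83

Cumulative frequencies: 14, 32, 62, 79, 97, 111
n = 111; position = n/2 = 55.5.
This falls in the class 60 – <70: L = 60, F = 32, f = 30, h = 10.
Median ≈ 60 + ((55.5 − 32) / 30) × 10 = 67.8333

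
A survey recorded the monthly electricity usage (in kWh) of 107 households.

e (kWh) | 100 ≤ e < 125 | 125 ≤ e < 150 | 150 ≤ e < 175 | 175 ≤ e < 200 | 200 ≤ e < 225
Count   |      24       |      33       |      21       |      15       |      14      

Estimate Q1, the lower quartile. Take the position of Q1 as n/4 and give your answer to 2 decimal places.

127.08

Cumulative frequencies: 24, 57, 78, 93, 107
n = 107; position = n/4 = 26.75.
This falls in the class 125 ≤ e < 150: L = 125, F = 24, f = 33, h = 25.
Lower quartile ≈ 125 + ((26.75 − 24) / 33) × 25 = 127.0833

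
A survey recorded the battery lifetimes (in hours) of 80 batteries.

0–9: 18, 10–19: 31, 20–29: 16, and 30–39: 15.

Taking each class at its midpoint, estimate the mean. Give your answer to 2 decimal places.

Midpoints: 4.5, 14.5, 24.5, 34.5
Σfm = 18×4.5 + 31×14.5 + 16×24.5 + 15×34.5 = 1440
n = Σf = 80
Mean = 1440 / 80 = 18.0000

18.00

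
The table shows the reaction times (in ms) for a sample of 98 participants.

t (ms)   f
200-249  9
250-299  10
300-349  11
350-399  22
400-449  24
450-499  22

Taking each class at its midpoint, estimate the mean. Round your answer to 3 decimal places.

Midpoints: 224.5, 274.5, 324.5, 374.5, 424.5, 474.5
Σfm = 9×224.5 + 10×274.5 + 11×324.5 + 22×374.5 + 24×424.5 + 22×474.5 = 37201
n = Σf = 98
Mean = 37201 / 98 = 379.6020

379.602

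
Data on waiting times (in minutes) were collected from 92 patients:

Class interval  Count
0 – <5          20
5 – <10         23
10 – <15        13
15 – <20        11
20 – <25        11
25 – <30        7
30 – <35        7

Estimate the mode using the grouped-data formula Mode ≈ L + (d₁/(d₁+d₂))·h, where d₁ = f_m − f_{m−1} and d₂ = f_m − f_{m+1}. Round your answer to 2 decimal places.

6.15

Modal class: 5 – <10 (highest frequency 23).
d₁ = 23 − 20 = 3, d₂ = 23 − 13 = 10
Mode ≈ 5 + (3/(3+10)) × 5 = 5 + 1.1538 = 6.1538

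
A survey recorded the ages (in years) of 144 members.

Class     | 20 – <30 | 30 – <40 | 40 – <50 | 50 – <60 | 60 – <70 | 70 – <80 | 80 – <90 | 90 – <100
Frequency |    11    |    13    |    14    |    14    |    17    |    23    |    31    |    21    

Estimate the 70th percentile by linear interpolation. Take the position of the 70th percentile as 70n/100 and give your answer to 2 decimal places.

82.84

Cumulative frequencies: 11, 24, 38, 52, 69, 92, 123, 144
n = 144; position = 70n/100 = 100.8.
This falls in the class 80 – <90: L = 80, F = 92, f = 31, h = 10.
70th percentile ≈ 80 + ((100.8 − 92) / 31) × 10 = 82.8387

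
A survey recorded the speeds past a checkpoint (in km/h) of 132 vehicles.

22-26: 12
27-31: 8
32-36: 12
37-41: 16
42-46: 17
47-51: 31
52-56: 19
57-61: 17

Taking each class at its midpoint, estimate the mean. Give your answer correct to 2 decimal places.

44.30

Midpoints: 24, 29, 34, 39, 44, 49, 54, 59
Σfm = 12×24 + 8×29 + 12×34 + 16×39 + 17×44 + 31×49 + 19×54 + 17×59 = 5848
n = Σf = 132
Mean = 5848 / 132 = 44.3030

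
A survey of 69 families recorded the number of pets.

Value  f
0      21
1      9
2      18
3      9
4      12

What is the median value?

Cumulative frequencies: 21, 30, 48, 57, 69
n = 69, so the median is the value in position (n+1)/2 = 35.
Position 35 falls at value 2.

2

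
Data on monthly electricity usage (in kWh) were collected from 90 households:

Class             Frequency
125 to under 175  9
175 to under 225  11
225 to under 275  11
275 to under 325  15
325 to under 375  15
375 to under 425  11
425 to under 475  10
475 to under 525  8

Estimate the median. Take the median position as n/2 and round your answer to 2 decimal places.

321.67

Cumulative frequencies: 9, 20, 31, 46, 61, 72, 82, 90
n = 90; position = n/2 = 45.
This falls in the class 275 to under 325: L = 275, F = 31, f = 15, h = 50.
Median ≈ 275 + ((45 − 31) / 15) × 50 = 321.6667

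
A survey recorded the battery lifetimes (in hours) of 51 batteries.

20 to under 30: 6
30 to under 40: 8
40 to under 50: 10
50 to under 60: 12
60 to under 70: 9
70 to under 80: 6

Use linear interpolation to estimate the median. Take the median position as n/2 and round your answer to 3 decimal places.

Cumulative frequencies: 6, 14, 24, 36, 45, 51
n = 51; position = n/2 = 25.5.
This falls in the class 50 to under 60: L = 50, F = 24, f = 12, h = 10.
Median ≈ 50 + ((25.5 − 24) / 12) × 10 = 51.2500

51.250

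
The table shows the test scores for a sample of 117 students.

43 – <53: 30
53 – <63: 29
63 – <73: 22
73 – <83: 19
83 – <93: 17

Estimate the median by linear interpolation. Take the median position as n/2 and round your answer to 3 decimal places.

Cumulative frequencies: 30, 59, 81, 100, 117
n = 117; position = n/2 = 58.5.
This falls in the class 53 – <63: L = 53, F = 30, f = 29, h = 10.
Median ≈ 53 + ((58.5 − 30) / 29) × 10 = 62.8276

62.828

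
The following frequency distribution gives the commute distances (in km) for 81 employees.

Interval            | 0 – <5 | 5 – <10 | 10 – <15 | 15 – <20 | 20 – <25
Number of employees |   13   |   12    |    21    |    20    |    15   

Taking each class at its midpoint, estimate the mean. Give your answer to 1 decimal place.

13.2

Midpoints: 2.5, 7.5, 12.5, 17.5, 22.5
Σfm = 13×2.5 + 12×7.5 + 21×12.5 + 20×17.5 + 15×22.5 = 1072.5
n = Σf = 81
Mean = 1072.5 / 81 = 13.2407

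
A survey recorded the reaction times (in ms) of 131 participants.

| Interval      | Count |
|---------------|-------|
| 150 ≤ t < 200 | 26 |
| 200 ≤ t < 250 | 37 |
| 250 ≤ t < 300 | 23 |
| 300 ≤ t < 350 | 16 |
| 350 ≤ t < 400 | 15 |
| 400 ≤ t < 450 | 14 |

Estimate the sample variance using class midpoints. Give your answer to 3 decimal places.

Midpoints: 175, 225, 275, 325, 375, 425
n = 131, Σfm = 35975, mean = 274.6183
Σfm² = 10736875
Σf(m − x̄)² = Σfm² − (Σfm)²/n = 10736875 − 35975²/131 = 857480.9160
Sample variance = 857480.9160 / 130 = 6596.0070

6596.007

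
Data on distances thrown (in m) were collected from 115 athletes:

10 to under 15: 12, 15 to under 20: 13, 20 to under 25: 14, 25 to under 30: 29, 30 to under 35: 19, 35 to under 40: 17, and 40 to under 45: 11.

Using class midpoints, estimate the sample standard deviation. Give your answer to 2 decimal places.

8.87

Midpoints: 12.5, 17.5, 22.5, 27.5, 32.5, 37.5, 42.5
n = 115, Σfm = 3212.5, mean = 27.9348
Σfm² = 98718.75
Σf(m − x̄)² = Σfm² − (Σfm)²/n = 98718.75 − 3212.5²/115 = 8978.2609
Sample variance = 8978.2609 / 114 = 78.7567
Standard deviation = √78.7567 = 8.8745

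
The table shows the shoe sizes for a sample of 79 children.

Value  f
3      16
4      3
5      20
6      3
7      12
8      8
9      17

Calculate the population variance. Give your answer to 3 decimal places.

Values: 3, 4, 5, 6, 7, 8, 9
n = 79, Σfx = 479, mean = 6.0633
Σfx² = 3277
Σf(x − x̄)² = Σfx² − (Σfx)²/n = 3277 − 479²/79 = 372.6835
Population variance = 372.6835 / 79 = 4.7175

4.718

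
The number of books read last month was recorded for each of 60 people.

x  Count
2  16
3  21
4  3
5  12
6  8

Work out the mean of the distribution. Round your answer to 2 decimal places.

Values: 2, 3, 4, 5, 6
Σfx = 16×2 + 21×3 + 3×4 + 12×5 + 8×6 = 215
n = Σf = 60
Mean = 215 / 60 = 3.5833

3.58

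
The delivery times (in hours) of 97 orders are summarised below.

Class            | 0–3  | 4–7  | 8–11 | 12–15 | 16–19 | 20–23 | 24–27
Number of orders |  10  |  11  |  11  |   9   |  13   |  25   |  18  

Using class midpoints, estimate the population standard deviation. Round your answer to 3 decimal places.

8.020

Midpoints: 1.5, 5.5, 9.5, 13.5, 17.5, 21.5, 25.5
n = 97, Σfm = 1525.5, mean = 15.7268
Σfm² = 30230.25
Σf(m − x̄)² = Σfm² − (Σfm)²/n = 30230.25 − 1525.5²/97 = 6239.0103
Population variance = 6239.0103 / 97 = 64.3197
Standard deviation = √64.3197 = 8.0200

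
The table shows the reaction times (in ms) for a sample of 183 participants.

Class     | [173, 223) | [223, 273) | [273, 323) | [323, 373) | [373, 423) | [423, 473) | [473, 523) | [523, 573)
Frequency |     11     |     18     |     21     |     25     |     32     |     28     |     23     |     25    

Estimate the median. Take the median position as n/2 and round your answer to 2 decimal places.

398.78

Cumulative frequencies: 11, 29, 50, 75, 107, 135, 158, 183
n = 183; position = n/2 = 91.5.
This falls in the class [373, 423): L = 373, F = 75, f = 32, h = 50.
Median ≈ 373 + ((91.5 − 75) / 32) × 50 = 398.7812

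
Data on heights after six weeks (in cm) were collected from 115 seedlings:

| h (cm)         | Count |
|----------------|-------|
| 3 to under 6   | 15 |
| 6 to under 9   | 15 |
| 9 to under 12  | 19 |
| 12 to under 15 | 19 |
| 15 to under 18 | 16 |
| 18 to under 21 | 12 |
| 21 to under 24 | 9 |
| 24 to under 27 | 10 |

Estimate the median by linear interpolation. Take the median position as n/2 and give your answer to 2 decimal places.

13.34

Cumulative frequencies: 15, 30, 49, 68, 84, 96, 105, 115
n = 115; position = n/2 = 57.5.
This falls in the class 12 to under 15: L = 12, F = 49, f = 19, h = 3.
Median ≈ 12 + ((57.5 − 49) / 19) × 3 = 13.3421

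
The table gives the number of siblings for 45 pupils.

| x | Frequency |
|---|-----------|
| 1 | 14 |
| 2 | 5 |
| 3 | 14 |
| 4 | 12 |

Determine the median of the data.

Cumulative frequencies: 14, 19, 33, 45
n = 45, so the median is the value in position (n+1)/2 = 23.
Position 23 falls at value 3.

3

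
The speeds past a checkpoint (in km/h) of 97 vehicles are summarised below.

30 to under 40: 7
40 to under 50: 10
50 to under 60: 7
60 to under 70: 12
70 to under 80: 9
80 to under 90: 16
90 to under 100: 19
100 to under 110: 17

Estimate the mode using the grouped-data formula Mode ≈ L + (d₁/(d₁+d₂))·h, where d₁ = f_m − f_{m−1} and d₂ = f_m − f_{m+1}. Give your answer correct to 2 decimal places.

96.00

Modal class: 90 to under 100 (highest frequency 19).
d₁ = 19 − 16 = 3, d₂ = 19 − 17 = 2
Mode ≈ 90 + (3/(3+2)) × 10 = 90 + 6.0000 = 96.0000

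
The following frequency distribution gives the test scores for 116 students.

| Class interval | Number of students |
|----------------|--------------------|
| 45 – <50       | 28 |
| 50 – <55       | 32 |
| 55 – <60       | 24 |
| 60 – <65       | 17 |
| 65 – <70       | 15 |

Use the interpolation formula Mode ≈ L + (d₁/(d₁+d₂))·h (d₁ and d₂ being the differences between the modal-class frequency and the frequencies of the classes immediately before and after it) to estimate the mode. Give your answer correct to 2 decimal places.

Modal class: 50 – <55 (highest frequency 32).
d₁ = 32 − 28 = 4, d₂ = 32 − 24 = 8
Mode ≈ 50 + (4/(4+8)) × 5 = 50 + 1.6667 = 51.6667

51.67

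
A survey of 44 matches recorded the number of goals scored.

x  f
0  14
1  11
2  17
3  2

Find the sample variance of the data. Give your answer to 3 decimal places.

Values: 0, 1, 2, 3
n = 44, Σfx = 51, mean = 1.1591
Σfx² = 97
Σf(x − x̄)² = Σfx² − (Σfx)²/n = 97 − 51²/44 = 37.8864
Sample variance = 37.8864 / 43 = 0.8811

0.881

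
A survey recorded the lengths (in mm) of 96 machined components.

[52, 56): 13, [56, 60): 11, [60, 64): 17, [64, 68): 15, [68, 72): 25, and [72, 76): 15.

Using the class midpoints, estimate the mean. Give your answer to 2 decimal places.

Midpoints: 54, 58, 62, 66, 70, 74
Σfm = 13×54 + 11×58 + 17×62 + 15×66 + 25×70 + 15×74 = 6244
n = Σf = 96
Mean = 6244 / 96 = 65.0417

65.04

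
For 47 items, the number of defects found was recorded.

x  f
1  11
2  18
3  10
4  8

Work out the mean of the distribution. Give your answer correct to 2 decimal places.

Values: 1, 2, 3, 4
Σfx = 11×1 + 18×2 + 10×3 + 8×4 = 109
n = Σf = 47
Mean = 109 / 47 = 2.3191

2.32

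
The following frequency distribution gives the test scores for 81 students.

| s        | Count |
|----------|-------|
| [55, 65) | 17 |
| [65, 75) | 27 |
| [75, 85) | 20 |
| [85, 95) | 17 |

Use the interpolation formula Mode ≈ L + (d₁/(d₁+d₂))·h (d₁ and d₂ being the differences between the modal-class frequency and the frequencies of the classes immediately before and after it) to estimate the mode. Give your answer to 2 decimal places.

Modal class: [65, 75) (highest frequency 27).
d₁ = 27 − 17 = 10, d₂ = 27 − 20 = 7
Mode ≈ 65 + (10/(10+7)) × 10 = 65 + 5.8824 = 70.8824

70.88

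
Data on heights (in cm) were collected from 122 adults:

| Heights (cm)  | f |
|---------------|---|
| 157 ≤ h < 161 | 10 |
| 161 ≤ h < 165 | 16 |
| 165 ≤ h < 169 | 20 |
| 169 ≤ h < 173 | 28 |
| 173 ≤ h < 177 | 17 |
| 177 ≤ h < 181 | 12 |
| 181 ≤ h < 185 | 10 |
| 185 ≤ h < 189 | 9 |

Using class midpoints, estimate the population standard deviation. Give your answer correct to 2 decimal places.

Midpoints: 159, 163, 167, 171, 175, 179, 183, 187
n = 122, Σfm = 20962, mean = 171.8197
Σfm² = 3609170
Σf(m − x̄)² = Σfm² − (Σfm)²/n = 3609170 − 20962²/122 = 7486.0328
Population variance = 7486.0328 / 122 = 61.3609
Standard deviation = √61.3609 = 7.8333

7.83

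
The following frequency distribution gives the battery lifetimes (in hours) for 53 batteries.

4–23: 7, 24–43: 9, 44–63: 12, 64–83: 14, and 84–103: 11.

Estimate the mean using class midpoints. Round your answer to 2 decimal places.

Midpoints: 13.5, 33.5, 53.5, 73.5, 93.5
Σfm = 7×13.5 + 9×33.5 + 12×53.5 + 14×73.5 + 11×93.5 = 3095.5
n = Σf = 53
Mean = 3095.5 / 53 = 58.4057

58.41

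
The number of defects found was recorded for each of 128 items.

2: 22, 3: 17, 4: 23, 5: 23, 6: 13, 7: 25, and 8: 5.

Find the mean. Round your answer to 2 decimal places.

Values: 2, 3, 4, 5, 6, 7, 8
Σfx = 22×2 + 17×3 + 23×4 + 23×5 + 13×6 + 25×7 + 5×8 = 595
n = Σf = 128
Mean = 595 / 128 = 4.6484

4.65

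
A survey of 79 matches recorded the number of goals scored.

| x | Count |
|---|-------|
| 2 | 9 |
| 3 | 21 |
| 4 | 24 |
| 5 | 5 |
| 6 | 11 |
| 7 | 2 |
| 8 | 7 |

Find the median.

Cumulative frequencies: 9, 30, 54, 59, 70, 72, 79
n = 79, so the median is the value in position (n+1)/2 = 40.
Position 40 falls at value 4.

4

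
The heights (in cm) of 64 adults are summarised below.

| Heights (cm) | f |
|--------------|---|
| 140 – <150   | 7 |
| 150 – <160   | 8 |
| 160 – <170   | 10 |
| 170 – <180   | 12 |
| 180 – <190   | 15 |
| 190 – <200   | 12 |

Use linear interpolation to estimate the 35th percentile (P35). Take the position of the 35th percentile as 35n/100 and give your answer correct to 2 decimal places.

Cumulative frequencies: 7, 15, 25, 37, 52, 64
n = 64; position = 35n/100 = 22.4.
This falls in the class 160 – <170: L = 160, F = 15, f = 10, h = 10.
35th percentile ≈ 160 + ((22.4 − 15) / 10) × 10 = 167.4000

167.40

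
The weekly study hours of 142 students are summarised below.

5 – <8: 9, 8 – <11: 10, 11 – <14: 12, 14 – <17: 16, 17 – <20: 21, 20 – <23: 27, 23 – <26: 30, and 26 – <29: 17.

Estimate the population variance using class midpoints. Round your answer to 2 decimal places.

37.44

Midpoints: 6.5, 9.5, 12.5, 15.5, 18.5, 21.5, 24.5, 27.5
n = 142, Σfm = 2723, mean = 19.1761
Σfm² = 57533.5
Σf(m − x̄)² = Σfm² − (Σfm)²/n = 57533.5 − 2723²/142 = 5317.0986
Population variance = 5317.0986 / 142 = 37.4444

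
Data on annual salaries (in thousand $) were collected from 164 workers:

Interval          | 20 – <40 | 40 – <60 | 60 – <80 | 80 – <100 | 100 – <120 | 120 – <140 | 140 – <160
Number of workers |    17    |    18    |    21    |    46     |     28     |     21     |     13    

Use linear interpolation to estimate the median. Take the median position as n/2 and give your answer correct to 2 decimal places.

91.30

Cumulative frequencies: 17, 35, 56, 102, 130, 151, 164
n = 164; position = n/2 = 82.
This falls in the class 80 – <100: L = 80, F = 56, f = 46, h = 20.
Median ≈ 80 + ((82 − 56) / 46) × 20 = 91.3043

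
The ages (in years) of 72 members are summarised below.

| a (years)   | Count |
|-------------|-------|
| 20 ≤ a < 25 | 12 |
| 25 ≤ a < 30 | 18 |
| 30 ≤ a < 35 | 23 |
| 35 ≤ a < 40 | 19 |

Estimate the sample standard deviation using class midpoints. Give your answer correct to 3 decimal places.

Midpoints: 22.5, 27.5, 32.5, 37.5
n = 72, Σfm = 2225, mean = 30.9028
Σfm² = 70700
Σf(m − x̄)² = Σfm² − (Σfm)²/n = 70700 − 2225²/72 = 1941.3194
Sample variance = 1941.3194 / 71 = 27.3425
Standard deviation = √27.3425 = 5.2290

5.229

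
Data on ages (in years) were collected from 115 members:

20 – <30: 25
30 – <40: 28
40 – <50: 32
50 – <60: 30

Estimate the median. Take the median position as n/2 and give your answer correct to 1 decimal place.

41.4

Cumulative frequencies: 25, 53, 85, 115
n = 115; position = n/2 = 57.5.
This falls in the class 40 – <50: L = 40, F = 53, f = 32, h = 10.
Median ≈ 40 + ((57.5 − 53) / 32) × 10 = 41.4062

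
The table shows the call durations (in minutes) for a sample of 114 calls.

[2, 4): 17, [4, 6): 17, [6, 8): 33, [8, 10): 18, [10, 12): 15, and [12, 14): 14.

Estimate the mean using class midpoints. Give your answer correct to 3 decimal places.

7.684

Midpoints: 3, 5, 7, 9, 11, 13
Σfm = 17×3 + 17×5 + 33×7 + 18×9 + 15×11 + 14×13 = 876
n = Σf = 114
Mean = 876 / 114 = 7.6842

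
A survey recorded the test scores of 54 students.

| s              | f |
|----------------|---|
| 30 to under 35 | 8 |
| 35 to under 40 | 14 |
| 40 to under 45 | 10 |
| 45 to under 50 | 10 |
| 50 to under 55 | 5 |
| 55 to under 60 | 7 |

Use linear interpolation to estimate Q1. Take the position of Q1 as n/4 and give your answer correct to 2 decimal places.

Cumulative frequencies: 8, 22, 32, 42, 47, 54
n = 54; position = n/4 = 13.5.
This falls in the class 35 to under 40: L = 35, F = 8, f = 14, h = 5.
Lower quartile ≈ 35 + ((13.5 − 8) / 14) × 5 = 36.9643

36.96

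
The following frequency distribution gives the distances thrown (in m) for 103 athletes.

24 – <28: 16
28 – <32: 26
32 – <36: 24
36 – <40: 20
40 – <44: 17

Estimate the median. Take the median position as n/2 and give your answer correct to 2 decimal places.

33.58

Cumulative frequencies: 16, 42, 66, 86, 103
n = 103; position = n/2 = 51.5.
This falls in the class 32 – <36: L = 32, F = 42, f = 24, h = 4.
Median ≈ 32 + ((51.5 − 42) / 24) × 4 = 33.5833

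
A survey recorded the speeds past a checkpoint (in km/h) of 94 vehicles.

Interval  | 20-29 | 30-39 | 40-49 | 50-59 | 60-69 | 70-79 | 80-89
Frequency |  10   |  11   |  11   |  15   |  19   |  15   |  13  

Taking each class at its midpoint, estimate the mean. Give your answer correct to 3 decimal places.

Midpoints: 24.5, 34.5, 44.5, 54.5, 64.5, 74.5, 84.5
Σfm = 10×24.5 + 11×34.5 + 11×44.5 + 15×54.5 + 19×64.5 + 15×74.5 + 13×84.5 = 5373
n = Σf = 94
Mean = 5373 / 94 = 57.1596

57.160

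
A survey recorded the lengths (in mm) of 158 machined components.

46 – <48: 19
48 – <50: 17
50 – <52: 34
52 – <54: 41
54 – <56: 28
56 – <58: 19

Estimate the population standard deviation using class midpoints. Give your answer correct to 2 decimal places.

3.00

Midpoints: 47, 49, 51, 53, 55, 57
n = 158, Σfm = 8256, mean = 52.2532
Σfm² = 432822
Σf(m − x̄)² = Σfm² − (Σfm)²/n = 432822 − 8256²/158 = 1419.8734
Population variance = 1419.8734 / 158 = 8.9865
Standard deviation = √8.9865 = 2.9978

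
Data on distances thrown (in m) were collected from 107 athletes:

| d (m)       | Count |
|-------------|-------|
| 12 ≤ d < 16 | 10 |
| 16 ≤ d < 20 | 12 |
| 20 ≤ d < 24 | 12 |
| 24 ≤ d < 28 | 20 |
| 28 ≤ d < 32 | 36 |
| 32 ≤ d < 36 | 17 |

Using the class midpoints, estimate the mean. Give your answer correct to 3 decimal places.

Midpoints: 14, 18, 22, 26, 30, 34
Σfm = 10×14 + 12×18 + 12×22 + 20×26 + 36×30 + 17×34 = 2798
n = Σf = 107
Mean = 2798 / 107 = 26.1495

26.150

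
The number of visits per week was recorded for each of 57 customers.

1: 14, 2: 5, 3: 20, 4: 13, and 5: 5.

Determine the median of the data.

Cumulative frequencies: 14, 19, 39, 52, 57
n = 57, so the median is the value in position (n+1)/2 = 29.
Position 29 falls at value 3.

3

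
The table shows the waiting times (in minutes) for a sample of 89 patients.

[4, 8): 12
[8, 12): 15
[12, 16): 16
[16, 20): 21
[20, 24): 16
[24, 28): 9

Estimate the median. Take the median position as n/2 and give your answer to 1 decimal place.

Cumulative frequencies: 12, 27, 43, 64, 80, 89
n = 89; position = n/2 = 44.5.
This falls in the class [16, 20): L = 16, F = 43, f = 21, h = 4.
Median ≈ 16 + ((44.5 − 43) / 21) × 4 = 16.2857

16.3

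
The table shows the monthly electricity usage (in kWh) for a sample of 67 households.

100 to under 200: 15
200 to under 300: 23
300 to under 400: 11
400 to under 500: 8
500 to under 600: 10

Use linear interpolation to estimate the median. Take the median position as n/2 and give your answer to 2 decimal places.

Cumulative frequencies: 15, 38, 49, 57, 67
n = 67; position = n/2 = 33.5.
This falls in the class 200 to under 300: L = 200, F = 15, f = 23, h = 100.
Median ≈ 200 + ((33.5 − 15) / 23) × 100 = 280.4348

280.43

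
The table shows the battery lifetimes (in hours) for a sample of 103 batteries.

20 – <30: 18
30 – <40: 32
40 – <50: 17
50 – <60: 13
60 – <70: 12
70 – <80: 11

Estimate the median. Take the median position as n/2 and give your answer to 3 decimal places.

Cumulative frequencies: 18, 50, 67, 80, 92, 103
n = 103; position = n/2 = 51.5.
This falls in the class 40 – <50: L = 40, F = 50, f = 17, h = 10.
Median ≈ 40 + ((51.5 − 50) / 17) × 10 = 40.8824

40.882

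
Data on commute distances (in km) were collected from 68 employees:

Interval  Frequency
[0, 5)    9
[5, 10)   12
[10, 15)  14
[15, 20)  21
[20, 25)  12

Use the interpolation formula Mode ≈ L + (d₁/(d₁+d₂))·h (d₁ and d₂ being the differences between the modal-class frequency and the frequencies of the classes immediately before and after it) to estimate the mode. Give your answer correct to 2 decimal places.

17.19

Modal class: [15, 20) (highest frequency 21).
d₁ = 21 − 14 = 7, d₂ = 21 − 12 = 9
Mode ≈ 15 + (7/(7+9)) × 5 = 15 + 2.1875 = 17.1875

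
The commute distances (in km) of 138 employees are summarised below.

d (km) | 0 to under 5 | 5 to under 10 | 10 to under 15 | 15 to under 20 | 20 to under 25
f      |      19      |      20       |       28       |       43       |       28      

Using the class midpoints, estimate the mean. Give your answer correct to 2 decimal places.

Midpoints: 2.5, 7.5, 12.5, 17.5, 22.5
Σfm = 19×2.5 + 20×7.5 + 28×12.5 + 43×17.5 + 28×22.5 = 1930
n = Σf = 138
Mean = 1930 / 138 = 13.9855

13.99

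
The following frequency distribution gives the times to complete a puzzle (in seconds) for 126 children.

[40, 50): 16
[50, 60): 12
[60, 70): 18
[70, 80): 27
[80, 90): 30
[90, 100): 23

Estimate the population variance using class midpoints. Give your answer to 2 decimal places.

262.26

Midpoints: 45, 55, 65, 75, 85, 95
n = 126, Σfm = 9310, mean = 73.8889
Σfm² = 720950
Σf(m − x̄)² = Σfm² − (Σfm)²/n = 720950 − 9310²/126 = 33044.4444
Population variance = 33044.4444 / 126 = 262.2575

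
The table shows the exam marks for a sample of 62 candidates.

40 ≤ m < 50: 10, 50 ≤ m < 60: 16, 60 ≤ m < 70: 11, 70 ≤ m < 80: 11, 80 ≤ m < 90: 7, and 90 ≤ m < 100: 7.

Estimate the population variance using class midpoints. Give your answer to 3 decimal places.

Midpoints: 45, 55, 65, 75, 85, 95
n = 62, Σfm = 4130, mean = 66.6129
Σfm² = 290750
Σf(m − x̄)² = Σfm² − (Σfm)²/n = 290750 − 4130²/62 = 15638.7097
Population variance = 15638.7097 / 62 = 252.2373

252.237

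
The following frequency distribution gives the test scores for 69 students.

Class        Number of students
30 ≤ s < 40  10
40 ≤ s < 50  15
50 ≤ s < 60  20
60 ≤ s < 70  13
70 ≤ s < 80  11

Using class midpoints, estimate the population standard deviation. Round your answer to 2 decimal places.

12.74

Midpoints: 35, 45, 55, 65, 75
n = 69, Σfm = 3795, mean = 55.0000
Σfm² = 219925
Σf(m − x̄)² = Σfm² − (Σfm)²/n = 219925 − 3795²/69 = 11200.0000
Population variance = 11200.0000 / 69 = 162.3188
Standard deviation = √162.3188 = 12.7404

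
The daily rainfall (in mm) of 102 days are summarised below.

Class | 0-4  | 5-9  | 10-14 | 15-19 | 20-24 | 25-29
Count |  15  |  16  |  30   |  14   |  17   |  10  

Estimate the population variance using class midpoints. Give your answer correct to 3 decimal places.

58.324

Midpoints: 2, 7, 12, 17, 22, 27
n = 102, Σfm = 1384, mean = 13.5686
Σfm² = 24728
Σf(m − x̄)² = Σfm² − (Σfm)²/n = 24728 − 1384²/102 = 5949.0196
Population variance = 5949.0196 / 102 = 58.3237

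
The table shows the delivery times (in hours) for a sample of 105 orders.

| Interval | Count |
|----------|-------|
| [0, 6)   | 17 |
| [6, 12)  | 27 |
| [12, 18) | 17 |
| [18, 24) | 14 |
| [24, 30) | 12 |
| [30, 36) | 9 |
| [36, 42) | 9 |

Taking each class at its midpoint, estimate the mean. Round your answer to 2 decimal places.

Midpoints: 3, 9, 15, 21, 27, 33, 39
Σfm = 17×3 + 27×9 + 17×15 + 14×21 + 12×27 + 9×33 + 9×39 = 1815
n = Σf = 105
Mean = 1815 / 105 = 17.2857

17.29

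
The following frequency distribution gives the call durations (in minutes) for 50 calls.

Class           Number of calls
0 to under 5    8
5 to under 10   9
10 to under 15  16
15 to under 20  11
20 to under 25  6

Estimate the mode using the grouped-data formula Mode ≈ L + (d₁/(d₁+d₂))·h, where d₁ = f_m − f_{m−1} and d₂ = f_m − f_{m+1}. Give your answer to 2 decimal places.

Modal class: 10 to under 15 (highest frequency 16).
d₁ = 16 − 9 = 7, d₂ = 16 − 11 = 5
Mode ≈ 10 + (7/(7+5)) × 5 = 10 + 2.9167 = 12.9167

12.92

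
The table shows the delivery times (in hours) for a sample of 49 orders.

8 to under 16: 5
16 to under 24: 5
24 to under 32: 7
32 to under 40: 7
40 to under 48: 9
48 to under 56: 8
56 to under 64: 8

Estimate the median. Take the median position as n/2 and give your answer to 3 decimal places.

Cumulative frequencies: 5, 10, 17, 24, 33, 41, 49
n = 49; position = n/2 = 24.5.
This falls in the class 40 to under 48: L = 40, F = 24, f = 9, h = 8.
Median ≈ 40 + ((24.5 − 24) / 9) × 8 = 40.4444

40.444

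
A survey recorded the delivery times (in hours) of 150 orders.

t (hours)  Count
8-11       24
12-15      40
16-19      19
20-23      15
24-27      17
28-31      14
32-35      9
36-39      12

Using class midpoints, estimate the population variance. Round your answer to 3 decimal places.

Midpoints: 9.5, 13.5, 17.5, 21.5, 25.5, 29.5, 33.5, 37.5
n = 150, Σfm = 3021, mean = 20.1400
Σfm² = 72421.5
Σf(m − x̄)² = Σfm² − (Σfm)²/n = 72421.5 − 3021²/150 = 11578.5600
Population variance = 11578.5600 / 150 = 77.1904

77.190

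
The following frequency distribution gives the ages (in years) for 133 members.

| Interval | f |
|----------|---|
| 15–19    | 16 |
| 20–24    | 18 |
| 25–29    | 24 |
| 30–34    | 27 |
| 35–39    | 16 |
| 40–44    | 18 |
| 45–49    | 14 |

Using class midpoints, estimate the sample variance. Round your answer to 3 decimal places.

Midpoints: 17, 22, 27, 32, 37, 42, 47
n = 133, Σfm = 4186, mean = 31.4737
Σfm² = 143062
Σf(m − x̄)² = Σfm² − (Σfm)²/n = 143062 − 4186²/133 = 11313.1579
Sample variance = 11313.1579 / 132 = 85.7057

85.706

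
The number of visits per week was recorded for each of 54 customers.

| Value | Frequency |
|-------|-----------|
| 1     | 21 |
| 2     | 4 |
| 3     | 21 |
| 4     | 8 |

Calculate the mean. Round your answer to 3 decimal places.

Values: 1, 2, 3, 4
Σfx = 21×1 + 4×2 + 21×3 + 8×4 = 124
n = Σf = 54
Mean = 124 / 54 = 2.2963

2.296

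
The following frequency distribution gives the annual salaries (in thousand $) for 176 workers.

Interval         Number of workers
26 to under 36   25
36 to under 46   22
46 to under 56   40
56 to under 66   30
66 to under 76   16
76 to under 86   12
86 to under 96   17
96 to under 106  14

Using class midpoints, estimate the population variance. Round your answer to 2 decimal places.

Midpoints: 31, 41, 51, 61, 71, 81, 91, 101
n = 176, Σfm = 10616, mean = 60.3182
Σfm² = 719656
Σf(m − x̄)² = Σfm² − (Σfm)²/n = 719656 − 10616²/176 = 79318.1818
Population variance = 79318.1818 / 176 = 450.6715

450.67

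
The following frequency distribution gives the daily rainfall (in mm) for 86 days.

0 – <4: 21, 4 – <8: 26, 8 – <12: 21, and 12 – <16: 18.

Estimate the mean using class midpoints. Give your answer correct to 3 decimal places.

Midpoints: 2, 6, 10, 14
Σfm = 21×2 + 26×6 + 21×10 + 18×14 = 660
n = Σf = 86
Mean = 660 / 86 = 7.6744

7.674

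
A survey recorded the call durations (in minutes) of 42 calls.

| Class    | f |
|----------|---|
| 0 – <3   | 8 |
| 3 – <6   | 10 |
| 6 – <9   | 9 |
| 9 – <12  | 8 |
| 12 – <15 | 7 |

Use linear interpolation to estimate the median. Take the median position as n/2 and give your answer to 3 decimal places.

Cumulative frequencies: 8, 18, 27, 35, 42
n = 42; position = n/2 = 21.
This falls in the class 6 – <9: L = 6, F = 18, f = 9, h = 3.
Median ≈ 6 + ((21 − 18) / 9) × 3 = 7.0000

7.000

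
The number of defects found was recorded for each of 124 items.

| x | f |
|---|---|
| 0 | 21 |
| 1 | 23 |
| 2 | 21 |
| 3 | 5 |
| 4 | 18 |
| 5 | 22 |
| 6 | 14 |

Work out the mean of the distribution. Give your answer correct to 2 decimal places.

2.79

Values: 0, 1, 2, 3, 4, 5, 6
Σfx = 21×0 + 23×1 + 21×2 + 5×3 + 18×4 + 22×5 + 14×6 = 346
n = Σf = 124
Mean = 346 / 124 = 2.7903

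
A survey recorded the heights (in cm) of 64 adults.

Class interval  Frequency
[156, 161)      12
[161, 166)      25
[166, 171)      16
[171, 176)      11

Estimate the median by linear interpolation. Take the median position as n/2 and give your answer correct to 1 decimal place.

165.0

Cumulative frequencies: 12, 37, 53, 64
n = 64; position = n/2 = 32.
This falls in the class [161, 166): L = 161, F = 12, f = 25, h = 5.
Median ≈ 161 + ((32 − 12) / 25) × 5 = 165.0000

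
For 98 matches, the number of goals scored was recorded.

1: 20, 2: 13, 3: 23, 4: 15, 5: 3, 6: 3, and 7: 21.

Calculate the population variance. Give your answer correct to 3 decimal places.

4.541

Values: 1, 2, 3, 4, 5, 6, 7
n = 98, Σfx = 355, mean = 3.6224
Σfx² = 1731
Σf(x − x̄)² = Σfx² − (Σfx)²/n = 1731 − 355²/98 = 445.0306
Population variance = 445.0306 / 98 = 4.5411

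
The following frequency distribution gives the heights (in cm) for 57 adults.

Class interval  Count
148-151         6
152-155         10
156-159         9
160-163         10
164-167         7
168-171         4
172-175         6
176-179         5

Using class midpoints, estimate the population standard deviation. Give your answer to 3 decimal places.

Midpoints: 149.5, 153.5, 157.5, 161.5, 165.5, 169.5, 173.5, 177.5
n = 57, Σfm = 9229.5, mean = 161.9211
Σfm² = 1498600.25
Σf(m − x̄)² = Σfm² − (Σfm)²/n = 1498600.25 − 9229.5²/57 = 4149.8947
Population variance = 4149.8947 / 57 = 72.8052
Standard deviation = √72.8052 = 8.5326

8.533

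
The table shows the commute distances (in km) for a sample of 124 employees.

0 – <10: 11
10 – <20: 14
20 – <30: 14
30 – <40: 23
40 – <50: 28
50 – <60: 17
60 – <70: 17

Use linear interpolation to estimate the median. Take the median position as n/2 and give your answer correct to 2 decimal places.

Cumulative frequencies: 11, 25, 39, 62, 90, 107, 124
n = 124; position = n/2 = 62.
This falls in the class 30 – <40: L = 30, F = 39, f = 23, h = 10.
Median ≈ 30 + ((62 − 39) / 23) × 10 = 40.0000

40.00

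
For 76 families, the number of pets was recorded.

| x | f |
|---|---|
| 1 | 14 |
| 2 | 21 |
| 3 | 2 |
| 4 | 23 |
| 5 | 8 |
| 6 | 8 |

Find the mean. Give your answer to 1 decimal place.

Values: 1, 2, 3, 4, 5, 6
Σfx = 14×1 + 21×2 + 2×3 + 23×4 + 8×5 + 8×6 = 242
n = Σf = 76
Mean = 242 / 76 = 3.1842

3.2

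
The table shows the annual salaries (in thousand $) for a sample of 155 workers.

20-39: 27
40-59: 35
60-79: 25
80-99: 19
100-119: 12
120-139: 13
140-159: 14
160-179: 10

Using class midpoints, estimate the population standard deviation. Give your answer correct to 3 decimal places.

43.634

Midpoints: 29.5, 49.5, 69.5, 89.5, 109.5, 129.5, 149.5, 169.5
n = 155, Σfm = 12752.5, mean = 82.2742
Σfm² = 1344308.75
Σf(m − x̄)² = Σfm² − (Σfm)²/n = 1344308.75 − 12752.5²/155 = 295107.0968
Population variance = 295107.0968 / 155 = 1903.9168
Standard deviation = √1903.9168 = 43.6339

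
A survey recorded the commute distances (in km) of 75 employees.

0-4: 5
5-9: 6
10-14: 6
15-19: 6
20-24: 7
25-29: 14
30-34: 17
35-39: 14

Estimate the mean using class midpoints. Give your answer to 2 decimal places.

Midpoints: 2, 7, 12, 17, 22, 27, 32, 37
Σfm = 5×2 + 6×7 + 6×12 + 6×17 + 7×22 + 14×27 + 17×32 + 14×37 = 1820
n = Σf = 75
Mean = 1820 / 75 = 24.2667

24.27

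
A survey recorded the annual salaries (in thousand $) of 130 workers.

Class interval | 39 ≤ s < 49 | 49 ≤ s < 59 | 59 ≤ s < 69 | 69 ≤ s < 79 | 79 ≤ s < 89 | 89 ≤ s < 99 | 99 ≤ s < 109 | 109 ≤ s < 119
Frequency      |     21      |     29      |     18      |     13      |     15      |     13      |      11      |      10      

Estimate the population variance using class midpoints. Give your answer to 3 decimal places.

Midpoints: 44, 54, 64, 74, 84, 94, 104, 114
n = 130, Σfm = 9370, mean = 72.0769
Σfm² = 739780
Σf(m − x̄)² = Σfm² − (Σfm)²/n = 739780 − 9370²/130 = 64419.2308
Population variance = 64419.2308 / 130 = 495.5325

495.533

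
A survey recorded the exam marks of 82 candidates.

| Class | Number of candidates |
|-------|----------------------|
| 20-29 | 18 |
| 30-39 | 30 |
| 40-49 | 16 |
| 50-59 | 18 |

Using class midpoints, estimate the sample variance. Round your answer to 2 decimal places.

Midpoints: 24.5, 34.5, 44.5, 54.5
n = 82, Σfm = 3169, mean = 38.6463
Σfm² = 131660.5
Σf(m − x̄)² = Σfm² − (Σfm)²/n = 131660.5 − 3169²/82 = 9190.2439
Sample variance = 9190.2439 / 81 = 113.4598

113.46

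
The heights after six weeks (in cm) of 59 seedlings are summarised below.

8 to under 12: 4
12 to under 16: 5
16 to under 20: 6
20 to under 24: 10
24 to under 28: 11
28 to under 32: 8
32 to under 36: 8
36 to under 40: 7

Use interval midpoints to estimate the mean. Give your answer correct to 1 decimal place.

25.5

Midpoints: 10, 14, 18, 22, 26, 30, 34, 38
Σfm = 4×10 + 5×14 + 6×18 + 10×22 + 11×26 + 8×30 + 8×34 + 7×38 = 1502
n = Σf = 59
Mean = 1502 / 59 = 25.4576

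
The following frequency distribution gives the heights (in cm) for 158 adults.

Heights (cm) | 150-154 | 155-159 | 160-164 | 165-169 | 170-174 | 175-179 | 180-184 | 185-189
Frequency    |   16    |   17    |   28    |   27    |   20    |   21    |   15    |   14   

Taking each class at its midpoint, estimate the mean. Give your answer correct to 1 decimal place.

Midpoints: 152, 157, 162, 167, 172, 177, 182, 187
Σfm = 16×152 + 17×157 + 28×162 + 27×167 + 20×172 + 21×177 + 15×182 + 14×187 = 26651
n = Σf = 158
Mean = 26651 / 158 = 168.6772

168.7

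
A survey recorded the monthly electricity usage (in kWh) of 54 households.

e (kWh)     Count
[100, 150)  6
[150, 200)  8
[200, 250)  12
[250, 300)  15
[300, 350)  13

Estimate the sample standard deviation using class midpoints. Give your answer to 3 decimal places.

65.457

Midpoints: 125, 175, 225, 275, 325
n = 54, Σfm = 13200, mean = 244.4444
Σfm² = 3453750
Σf(m − x̄)² = Σfm² − (Σfm)²/n = 3453750 − 13200²/54 = 227083.3333
Sample variance = 227083.3333 / 53 = 4284.5912
Standard deviation = √4284.5912 = 65.4568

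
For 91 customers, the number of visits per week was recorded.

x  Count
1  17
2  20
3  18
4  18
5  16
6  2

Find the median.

3

Cumulative frequencies: 17, 37, 55, 73, 89, 91
n = 91, so the median is the value in position (n+1)/2 = 46.
Position 46 falls at value 3.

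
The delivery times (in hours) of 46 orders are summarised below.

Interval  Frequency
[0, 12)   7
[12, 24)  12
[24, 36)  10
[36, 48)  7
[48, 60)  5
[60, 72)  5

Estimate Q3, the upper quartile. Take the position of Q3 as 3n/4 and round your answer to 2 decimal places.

Cumulative frequencies: 7, 19, 29, 36, 41, 46
n = 46; position = 3n/4 = 34.5.
This falls in the class [36, 48): L = 36, F = 29, f = 7, h = 12.
Upper quartile ≈ 36 + ((34.5 − 29) / 7) × 12 = 45.4286

45.43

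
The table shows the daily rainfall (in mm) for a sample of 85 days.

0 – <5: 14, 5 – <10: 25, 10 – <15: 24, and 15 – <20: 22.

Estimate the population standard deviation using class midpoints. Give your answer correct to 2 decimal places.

Midpoints: 2.5, 7.5, 12.5, 17.5
n = 85, Σfm = 907.5, mean = 10.6765
Σfm² = 11981.25
Σf(m − x̄)² = Σfm² − (Σfm)²/n = 11981.25 − 907.5²/85 = 2292.3529
Population variance = 2292.3529 / 85 = 26.9689
Standard deviation = √26.9689 = 5.1932

5.19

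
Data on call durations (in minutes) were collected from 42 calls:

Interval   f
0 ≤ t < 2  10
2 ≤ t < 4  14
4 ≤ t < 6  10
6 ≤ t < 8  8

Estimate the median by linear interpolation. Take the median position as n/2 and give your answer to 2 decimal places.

Cumulative frequencies: 10, 24, 34, 42
n = 42; position = n/2 = 21.
This falls in the class 2 ≤ t < 4: L = 2, F = 10, f = 14, h = 2.
Median ≈ 2 + ((21 − 10) / 14) × 2 = 3.5714

3.57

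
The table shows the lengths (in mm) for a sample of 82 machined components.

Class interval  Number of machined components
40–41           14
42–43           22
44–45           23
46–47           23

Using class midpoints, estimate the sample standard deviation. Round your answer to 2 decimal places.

2.13

Midpoints: 40.5, 42.5, 44.5, 46.5
n = 82, Σfm = 3595, mean = 43.8415
Σfm² = 157978.5
Σf(m − x̄)² = Σfm² − (Σfm)²/n = 157978.5 − 3595²/82 = 368.4390
Sample variance = 368.4390 / 81 = 4.5486
Standard deviation = √4.5486 = 2.1328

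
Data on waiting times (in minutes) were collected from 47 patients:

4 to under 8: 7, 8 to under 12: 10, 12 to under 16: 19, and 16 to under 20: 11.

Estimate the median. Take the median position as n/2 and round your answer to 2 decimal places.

13.37

Cumulative frequencies: 7, 17, 36, 47
n = 47; position = n/2 = 23.5.
This falls in the class 12 to under 16: L = 12, F = 17, f = 19, h = 4.
Median ≈ 12 + ((23.5 − 17) / 19) × 4 = 13.3684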